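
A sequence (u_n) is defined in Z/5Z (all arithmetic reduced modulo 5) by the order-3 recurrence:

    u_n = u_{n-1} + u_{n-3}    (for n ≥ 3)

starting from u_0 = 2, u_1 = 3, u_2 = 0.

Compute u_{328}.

0

u_3 = 1·0 + 0·3 + 1·2 = 2
u_4 = 1·2 + 0·0 + 1·3 = 0
u_5 = 1·0 + 0·2 + 1·0 = 0
u_6 = 1·0 + 0·0 + 1·2 = 2
u_7 = 1·2 + 0·0 + 1·0 = 2
u_8 = 1·2 + 0·2 + 1·0 = 2
u_9 = 1·2 + 0·2 + 1·2 = 4
u_10 = 1·4 + 0·2 + 1·2 = 1
u_11 = 1·1 + 0·4 + 1·2 = 3
u_12 = 1·3 + 0·1 + 1·4 = 2
u_13 = 1·2 + 0·3 + 1·1 = 3
u_14 = 1·3 + 0·2 + 1·3 = 1
u_15 = 1·1 + 0·3 + 1·2 = 3
u_16 = 1·3 + 0·1 + 1·3 = 1
u_17 = 1·1 + 0·3 + 1·1 = 2
u_18 = 1·2 + 0·1 + 1·3 = 0
u_19 = 1·0 + 0·2 + 1·1 = 1
u_20 = 1·1 + 0·0 + 1·2 = 3
u_21 = 1·3 + 0·1 + 1·0 = 3
u_22 = 1·3 + 0·3 + 1·1 = 4
u_23 = 1·4 + 0·3 + 1·3 = 2
u_24 = 1·2 + 0·4 + 1·3 = 0
u_25 = 1·0 + 0·2 + 1·4 = 4
u_26 = 1·4 + 0·0 + 1·2 = 1
u_27 = 1·1 + 0·4 + 1·0 = 1
u_28 = 1·1 + 0·1 + 1·4 = 0
u_29 = 1·0 + 0·1 + 1·1 = 1
u_30 = 1·1 + 0·0 + 1·1 = 2
u_31 = 1·2 + 0·1 + 1·0 = 2
u_32 = 1·2 + 0·2 + 1·1 = 3
u_33 = 1·3 + 0·2 + 1·2 = 0
(u_31, u_32, u_33) = (2, 3, 0) = (u_0, u_1, u_2), so the sequence has period 31.
328 ≡ 18 (mod 31), hence u_328 = u_18 = 0.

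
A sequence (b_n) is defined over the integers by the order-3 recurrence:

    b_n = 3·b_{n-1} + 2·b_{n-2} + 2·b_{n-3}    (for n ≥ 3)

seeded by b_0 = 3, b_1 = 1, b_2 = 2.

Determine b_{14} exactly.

b_3 = 3·2 + 2·1 + 2·3 = 14
b_4 = 3·14 + 2·2 + 2·1 = 48
b_5 = 3·48 + 2·14 + 2·2 = 176
b_6 = 3·176 + 2·48 + 2·14 = 652
b_7 = 3·652 + 2·176 + 2·48 = 2404
b_8 = 3·2404 + 2·652 + 2·176 = 8868
b_9 = 3·8868 + 2·2404 + 2·652 = 32716
b_10 = 3·32716 + 2·8868 + 2·2404 = 120692
b_11 = 3·120692 + 2·32716 + 2·8868 = 445244
b_12 = 3·445244 + 2·120692 + 2·32716 = 1642548
b_13 = 3·1642548 + 2·445244 + 2·120692 = 6059516
b_14 = 3·6059516 + 2·1642548 + 2·445244 = 22354132

22354132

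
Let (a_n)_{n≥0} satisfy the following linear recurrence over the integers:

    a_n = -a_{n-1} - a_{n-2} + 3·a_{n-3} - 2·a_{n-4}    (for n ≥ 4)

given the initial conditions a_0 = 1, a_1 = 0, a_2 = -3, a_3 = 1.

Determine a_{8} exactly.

a_4 = -1·1 + -1·-3 + 3·0 + -2·1 = 0
a_5 = -1·0 + -1·1 + 3·-3 + -2·0 = -10
a_6 = -1·-10 + -1·0 + 3·1 + -2·-3 = 19
a_7 = -1·19 + -1·-10 + 3·0 + -2·1 = -11
a_8 = -1·-11 + -1·19 + 3·-10 + -2·0 = -38

-38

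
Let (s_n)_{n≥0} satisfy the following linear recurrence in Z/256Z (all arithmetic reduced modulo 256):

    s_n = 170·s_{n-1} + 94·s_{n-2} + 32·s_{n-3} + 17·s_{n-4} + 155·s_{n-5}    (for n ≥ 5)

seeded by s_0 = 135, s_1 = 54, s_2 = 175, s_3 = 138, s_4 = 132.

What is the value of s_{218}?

s_5 = 170·132 + 94·138 + 32·175 + 17·54 + 155·135 = 135
s_6 = 170·135 + 94·132 + 32·138 + 17·175 + 155·54 = 175
s_7 = 170·175 + 94·135 + 32·132 + 17·138 + 155·175 = 103
s_8 = 170·103 + 94·175 + 32·135 + 17·132 + 155·138 = 218
s_9 = 170·218 + 94·103 + 32·175 + 17·135 + 155·132 = 89
s_10 = 170·89 + 94·218 + 32·103 + 17·175 + 155·135 = 98
Continuing the recurrence:
  s_11 = 206;  s_12 = 191;  s_13 = 161;  s_14 = 49;  s_15 = 140;  s_16 = 127
  s_17 = 52;  s_18 = 102;  s_19 = 171;  s_20 = 181;  s_21 = 21;  s_22 = 10
  s_23 = 23;  s_24 = 32;  s_25 = 238;  s_26 = 13;  s_27 = 155;  s_28 = 129
  s_29 = 98;  s_30 = 201;  s_31 = 192;  s_32 = 248;  s_33 = 237;  s_34 = 33
  s_35 = 99;  s_36 = 52;  s_37 = 231;  s_38 = 142;  s_39 = 44;  s_40 = 161
  s_41 = 165;  s_42 = 123;  s_43 = 74;  s_44 = 67;  s_45 = 122;  s_46 = 240
  s_47 = 239;  s_48 = 87;  s_49 = 51;  s_50 = 126;  s_51 = 117;  s_52 = 210
  s_53 = 58;  s_54 = 127;  s_55 = 241;  s_56 = 181;  s_57 = 144;  s_58 = 195
  s_59 = 228;  s_60 = 242;  s_61 = 243;  s_62 = 221;  s_63 = 113;  s_64 = 174
  s_65 = 83;  s_66 = 240;  s_67 = 234;  s_68 = 221;  s_69 = 139;  s_70 = 229
  s_71 = 150;  s_72 = 109;  s_73 = 32;  s_74 = 100;  s_75 = 101;  s_76 = 217
  s_77 = 207;  s_78 = 200;  s_79 = 51;  s_80 = 190;  s_81 = 8;  s_82 = 17
  s_83 = 117;  s_84 = 111;  s_85 = 94;  s_86 = 199;  s_87 = 154;  s_88 = 76
  s_89 = 87;  s_90 = 15;  s_91 = 31;  s_92 = 66;  s_93 = 225;  s_94 = 50
  s_95 = 54;  s_96 = 127;  s_97 = 81;  s_98 = 185;  s_99 = 84;  s_100 = 247
  s_101 = 68;  s_102 = 174;  s_103 = 251;  s_104 = 85;  s_105 = 109;  s_106 = 178
  s_107 = 223;  s_108 = 176;  s_109 = 182;  s_110 = 45;  s_111 = 75;  s_112 = 201
  s_113 = 74;  s_114 = 129;  s_115 = 48;  s_116 = 64;  s_117 = 221;  s_118 = 161
  s_119 = 91;  s_120 = 124;  s_121 = 79;  s_122 = 222;  s_123 = 116;  s_124 = 193
  s_125 = 213;  s_126 = 99;  s_127 = 50;  s_128 = 59;  s_129 = 234;  s_130 = 216
  s_131 = 255;  s_132 = 23;  s_133 = 43;  s_134 = 230;  s_135 = 29;  s_136 = 2
  s_137 = 130;  s_138 = 255;  s_139 = 129;  s_140 = 61;  s_141 = 152;  s_142 = 27
  s_143 = 84;  s_144 = 218;  s_145 = 3;  s_146 = 93;  s_147 = 9;  s_148 = 214
  s_149 = 59;  s_150 = 224;  s_151 = 18;  s_152 = 61;  s_153 = 155;  s_154 = 45
  s_155 = 62;  s_156 = 5;  s_157 = 240;  s_158 = 204;  s_159 = 149;  s_160 = 185
  s_161 = 7;  s_162 = 16;  s_163 = 187;  s_164 = 110;  s_165 = 48;  s_166 = 241
  s_167 = 133;  s_168 = 87;  s_169 = 134;  s_170 = 159;  s_171 = 106;  s_172 = 212
  s_173 = 39;  s_174 = 175;  s_175 = 87;  s_176 = 42;  s_177 = 169;  s_178 = 194
  s_179 = 222;  s_180 = 63;  s_181 = 65;  s_182 = 65;  s_183 = 28;  s_184 = 47
  s_185 = 20;  s_186 = 182;  s_187 = 75;  s_188 = 53;  s_189 = 69;  s_190 = 218
  s_191 = 231;  s_192 = 0;  s_193 = 190;  s_194 = 77;  s_195 = 59;  s_196 = 17
  s_197 = 50;  s_198 = 249;  s_199 = 96;  s_200 = 72;  s_201 = 205;  s_202 = 97
  s_203 = 211;  s_204 = 68;  s_205 = 247;  s_206 = 238;  s_207 = 252;  s_208 = 225
  s_209 = 69;  s_210 = 75;  s_211 = 26;  s_212 = 243;  s_213 = 26;  s_214 = 128
  s_215 = 15;  s_216 = 23
s_217 = 170·23 + 94·15 + 32·128 + 17·26 + 155·243 = 163
s_218 = 170·163 + 94·23 + 32·15 + 17·128 + 155·26 = 206

206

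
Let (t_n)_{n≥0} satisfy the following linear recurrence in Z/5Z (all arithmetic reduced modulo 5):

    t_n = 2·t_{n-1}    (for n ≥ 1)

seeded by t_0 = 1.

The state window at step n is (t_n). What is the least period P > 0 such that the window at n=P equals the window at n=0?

4

n=0: window = (1)
n=1: window = (2)
n=2: window = (4)
n=3: window = (3)
n=4: window = (1)
window at n=4 equals window at n=0 → period = 4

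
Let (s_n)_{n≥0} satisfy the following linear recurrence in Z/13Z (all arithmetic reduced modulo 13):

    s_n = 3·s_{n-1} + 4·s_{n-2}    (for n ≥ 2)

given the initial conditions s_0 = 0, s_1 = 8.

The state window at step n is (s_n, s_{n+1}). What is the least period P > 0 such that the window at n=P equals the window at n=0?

6

n=0: window = (0, 8)
n=1: window = (8, 11)
n=2: window = (11, 0)
n=3: window = (0, 5)
n=4: window = (5, 2)
n=5: window = (2, 0)
n=6: window = (0, 8)
window at n=6 equals window at n=0 → period = 6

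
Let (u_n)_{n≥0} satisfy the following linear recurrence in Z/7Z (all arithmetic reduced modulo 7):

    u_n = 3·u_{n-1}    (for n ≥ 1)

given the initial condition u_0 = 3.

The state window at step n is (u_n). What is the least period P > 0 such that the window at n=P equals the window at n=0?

n=0: window = (3)
n=1: window = (2)
n=2: window = (6)
n=3: window = (4)
n=4: window = (5)
n=5: window = (1)
n=6: window = (3)
window at n=6 equals window at n=0 → period = 6

6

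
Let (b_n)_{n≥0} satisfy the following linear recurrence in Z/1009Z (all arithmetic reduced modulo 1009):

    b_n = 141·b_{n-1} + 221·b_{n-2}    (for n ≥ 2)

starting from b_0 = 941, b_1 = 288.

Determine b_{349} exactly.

b_2 = 141·288 + 221·941 = 355
b_3 = 141·355 + 221·288 = 695
b_4 = 141·695 + 221·355 = 884
b_5 = 141·884 + 221·695 = 764
b_6 = 141·764 + 221·884 = 388
b_7 = 141·388 + 221·764 = 563
Continuing the recurrence:
  b_8 = 664;  b_9 = 103;  b_10 = 836;  b_11 = 388;  b_12 = 331;  b_13 = 240
  b_14 = 37;  b_15 = 744;  b_16 = 73;  b_17 = 160;  b_18 = 351;  b_19 = 95
  b_20 = 156;  b_21 = 613;  b_22 = 838;  b_23 = 372;  b_24 = 535;  b_25 = 243
  b_26 = 139;  b_27 = 654;  b_28 = 844;  b_29 = 189;  b_30 = 274;  b_31 = 692
  b_32 = 722;  b_33 = 466;  b_34 = 261;  b_35 = 545;  b_36 = 329;  b_37 = 349
  b_38 = 838;  b_39 = 550;  b_40 = 408;  b_41 = 485;  b_42 = 140;  b_43 = 800
  b_44 = 462;  b_45 = 791;  b_46 = 734;  b_47 = 830;  b_48 = 760;  b_49 = 1007
  b_50 = 184;  b_51 = 277;  b_52 = 10;  b_53 = 69;  b_54 = 840;  b_55 = 501
  b_56 = 1004;  b_57 = 35;  b_58 = 803;  b_59 = 887;  b_60 = 839;  b_61 = 527
  b_62 = 413;  b_63 = 143;  b_64 = 446;  b_65 = 652;  b_66 = 806;  b_67 = 443
  b_68 = 447;  b_69 = 499;  b_70 = 643;  b_71 = 151;  b_72 = 945;  b_73 = 131
  b_74 = 291;  b_75 = 361;  b_76 = 186;  b_77 = 62;  b_78 = 407;  b_79 = 459
  b_80 = 289;  b_81 = 928;  b_82 = 989;  b_83 = 468;  b_84 = 19;  b_85 = 162
  b_86 = 807;  b_87 = 257;  b_88 = 676;  b_89 = 763;  b_90 = 693;  b_91 = 969
  b_92 = 199;  b_93 = 48;  b_94 = 297;  b_95 = 17;  b_96 = 431;  b_97 = 961
  b_98 = 700;  b_99 = 309;  b_100 = 505;  b_101 = 252;  b_102 = 832;  b_103 = 465
  b_104 = 214;  b_105 = 760;  b_106 = 77;  b_107 = 224;  b_108 = 169;  b_109 = 685
  b_110 = 746;  b_111 = 285;  b_112 = 224;  b_113 = 732;  b_114 = 357;  b_115 = 219
  b_116 = 804;  b_117 = 323;  b_118 = 238;  b_119 = 5;  b_120 = 835;  b_121 = 787
  b_122 = 874;  b_123 = 515;  b_124 = 402;  b_125 = 985;  b_126 = 702;  b_127 = 850
  b_128 = 544;  b_129 = 196;  b_130 = 546;  b_131 = 231;  b_132 = 878;  b_133 = 292
  b_134 = 113;  b_135 = 754;  b_136 = 117;  b_137 = 502;  b_138 = 784;  b_139 = 515
  b_140 = 692;  b_141 = 506;  b_142 = 280;  b_143 = 965;  b_144 = 181;  b_145 = 662
  b_146 = 155;  b_147 = 663;  b_148 = 604;  b_149 = 626;  b_150 = 779;  b_151 = 980
  b_152 = 576;  b_153 = 141;  b_154 = 872;  b_155 = 745;  b_156 = 102;  b_157 = 434
  b_158 = 998;  b_159 = 526;  b_160 = 96;  b_161 = 630;  b_162 = 65;  b_163 = 72
  b_164 = 301;  b_165 = 840;  b_166 = 314;  b_167 = 871;  b_168 = 495;  b_169 = 955
  b_170 = 881;  b_171 = 288;  b_172 = 212;  b_173 = 712;  b_174 = 939;  b_175 = 168
  b_176 = 146;  b_177 = 201;  b_178 = 67;  b_179 = 391;  b_180 = 317;  b_181 = 947
  b_182 = 775;  b_183 = 727;  b_184 = 343;  b_185 = 167;  b_186 = 468;  b_187 = 986
  b_188 = 294;  b_189 = 47;  b_190 = 971;  b_191 = 993;  b_192 = 445;  b_193 = 687
  b_194 = 475;  b_195 = 858;  b_196 = 946;  b_197 = 124;  b_198 = 534;  b_199 = 789
  b_200 = 220;  b_201 = 562;  b_202 = 728;  b_203 = 834;  b_204 = 1007;  b_205 = 394
  b_206 = 626;  b_207 = 783;  b_208 = 535;  b_209 = 264;  b_210 = 73;  b_211 = 25
  b_212 = 487;  b_213 = 535;  b_214 = 433;  b_215 = 695;  b_216 = 969;  b_217 = 641
  b_218 = 821;  b_219 = 127;  b_220 = 575;  b_221 = 170;  b_222 = 704;  b_223 = 619
  b_224 = 703;  b_225 = 825;  b_226 = 267;  b_227 = 10;  b_228 = 886;  b_229 = 2
  b_230 = 342;  b_231 = 232;  b_232 = 331;  b_233 = 70;  b_234 = 283;  b_235 = 887
  b_236 = 945;  b_237 = 338;  b_238 = 217;  b_239 = 359;  b_240 = 703;  b_241 = 878
  b_242 = 677;  b_243 = 921;  b_244 = 994;  b_245 = 635;  b_246 = 455;  b_247 = 672
  b_248 = 570;  b_249 = 848;  b_250 = 351;  b_251 = 793;  b_252 = 701;  b_253 = 655
  b_254 = 71;  b_255 = 389;  b_256 = 919;  b_257 = 631;  b_258 = 469;  b_259 = 753
  b_260 = 959;  b_261 = 950;  b_262 = 811;  b_263 = 412;  b_264 = 208;  b_265 = 309
  b_266 = 745;  b_267 = 795;  b_268 = 274;  b_269 = 421;  b_270 = 853;  b_271 = 415
  b_272 = 832;  b_273 = 164;  b_274 = 151;  b_275 = 22;  b_276 = 149;  b_277 = 646
  b_278 = 917;  b_279 = 642;  b_280 = 569;  b_281 = 131;  b_282 = 942;  b_283 = 333
  b_284 = 867;  b_285 = 94;  b_286 = 34;  b_287 = 343;  b_288 = 382;  b_289 = 513
  b_290 = 360;  b_291 = 675;  b_292 = 178;  b_293 = 725;  b_294 = 303;  b_295 = 139
  b_296 = 797;  b_297 = 827;  b_298 = 134;  b_299 = 870;  b_300 = 934;  b_301 = 75
  b_302 = 54;  b_303 = 982;  b_304 = 55;  b_305 = 779;  b_306 = 914;  b_307 = 351
  b_308 = 244;  b_309 = 985;  b_310 = 90;  b_311 = 323;  b_312 = 857;  b_313 = 510
  b_314 = 985;  b_315 = 354;  b_316 = 214;  b_317 = 445;  b_318 = 58;  b_319 = 578
  b_320 = 479;  b_321 = 540;  b_322 = 379;  b_323 = 240;  b_324 = 555;  b_325 = 125
  b_326 = 29;  b_327 = 435;  b_328 = 141;  b_329 = 990;  b_330 = 230;  b_331 = 988
  b_332 = 446;  b_333 = 732;  b_334 = 987;  b_335 = 257;  b_336 = 96;  b_337 = 712
  b_338 = 528;  b_339 = 739;  b_340 = 925;  b_341 = 125;  b_342 = 70;  b_343 = 162
  b_344 = 979;  b_345 = 293;  b_346 = 377;  b_347 = 866
b_348 = 141·866 + 221·377 = 596
b_349 = 141·596 + 221·866 = 974

974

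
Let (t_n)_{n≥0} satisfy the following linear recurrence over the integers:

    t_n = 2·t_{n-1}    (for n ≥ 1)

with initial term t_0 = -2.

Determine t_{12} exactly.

t_1 = 2·-2 = -4
t_2 = 2·-4 = -8
t_3 = 2·-8 = -16
t_4 = 2·-16 = -32
t_5 = 2·-32 = -64
t_6 = 2·-64 = -128
t_7 = 2·-128 = -256
t_8 = 2·-256 = -512
t_9 = 2·-512 = -1024
t_10 = 2·-1024 = -2048
t_11 = 2·-2048 = -4096
t_12 = 2·-4096 = -8192

-8192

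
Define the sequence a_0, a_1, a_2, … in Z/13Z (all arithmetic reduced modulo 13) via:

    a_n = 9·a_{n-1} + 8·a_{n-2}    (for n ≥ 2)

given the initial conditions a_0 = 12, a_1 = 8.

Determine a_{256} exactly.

6

a_2 = 9·8 + 8·12 = 12
a_3 = 9·12 + 8·8 = 3
a_4 = 9·3 + 8·12 = 6
a_5 = 9·6 + 8·3 = 0
a_6 = 9·0 + 8·6 = 9
a_7 = 9·9 + 8·0 = 3
a_8 = 9·3 + 8·9 = 8
a_9 = 9·8 + 8·3 = 5
a_10 = 9·5 + 8·8 = 5
a_11 = 9·5 + 8·5 = 7
a_12 = 9·7 + 8·5 = 12
a_13 = 9·12 + 8·7 = 8
(a_12, a_13) = (12, 8) = (a_0, a_1), so the sequence has period 12.
256 ≡ 4 (mod 12), hence a_256 = a_4 = 6.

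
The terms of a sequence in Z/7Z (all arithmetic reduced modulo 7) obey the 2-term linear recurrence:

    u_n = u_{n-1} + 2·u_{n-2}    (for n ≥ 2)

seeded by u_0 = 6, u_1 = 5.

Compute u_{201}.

6

u_2 = 1·5 + 2·6 = 3
u_3 = 1·3 + 2·5 = 6
u_4 = 1·6 + 2·3 = 5
(u_3, u_4) = (6, 5) = (u_0, u_1), so the sequence has period 3.
201 ≡ 0 (mod 3), hence u_201 = u_0 = 6.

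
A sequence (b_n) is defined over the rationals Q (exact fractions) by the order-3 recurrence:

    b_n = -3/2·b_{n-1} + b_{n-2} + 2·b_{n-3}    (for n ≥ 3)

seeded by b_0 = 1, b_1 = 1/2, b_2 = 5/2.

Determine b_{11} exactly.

b_3 = -3/2·5/2 + 1·1/2 + 2·1 = -5/4
b_4 = -3/2·-5/4 + 1·5/2 + 2·1/2 = 43/8
b_5 = -3/2·43/8 + 1·-5/4 + 2·5/2 = -69/16
b_6 = -3/2·-69/16 + 1·43/8 + 2·-5/4 = 299/32
b_7 = -3/2·299/32 + 1·-69/16 + 2·43/8 = -485/64
b_8 = -3/2·-485/64 + 1·299/32 + 2·-69/16 = 1547/128
b_9 = -3/2·1547/128 + 1·-485/64 + 2·299/32 = -1797/256
b_10 = -3/2·-1797/256 + 1·1547/128 + 2·-485/64 = 3819/512
b_11 = -3/2·3819/512 + 1·-1797/256 + 2·1547/128 = 6107/1024

6107/1024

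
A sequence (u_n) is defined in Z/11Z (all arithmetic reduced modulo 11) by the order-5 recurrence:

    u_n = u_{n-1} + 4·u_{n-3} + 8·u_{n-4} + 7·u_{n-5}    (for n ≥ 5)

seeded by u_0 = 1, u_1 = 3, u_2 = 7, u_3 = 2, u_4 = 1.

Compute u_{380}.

1

u_5 = 1·1 + 0·2 + 4·7 + 8·3 + 7·1 = 5
u_6 = 1·5 + 0·1 + 4·2 + 8·7 + 7·3 = 2
u_7 = 1·2 + 0·5 + 4·1 + 8·2 + 7·7 = 5
u_8 = 1·5 + 0·2 + 4·5 + 8·1 + 7·2 = 3
u_9 = 1·3 + 0·5 + 4·2 + 8·5 + 7·1 = 3
u_10 = 1·3 + 0·3 + 4·5 + 8·2 + 7·5 = 8
Continuing the recurrence:
  u_11 = 8;  u_12 = 2;  u_13 = 2;  u_14 = 9;  u_15 = 5;  u_16 = 8
  u_17 = 8;  u_18 = 4;  u_19 = 7;  u_20 = 6;  u_21 = 10;  u_22 = 5
  u_23 = 3;  u_24 = 8;  u_25 = 7;  u_26 = 8;  u_27 = 0;  u_28 = 3
  u_29 = 4;  u_30 = 7;  u_31 = 9;  u_32 = 5;  u_33 = 9;  u_34 = 8
  u_35 = 6;  u_36 = 2;  u_37 = 9;  u_38 = 6;  u_39 = 8;  u_40 = 3
  u_41 = 3;  u_42 = 3;  u_43 = 0;  u_44 = 4;  u_45 = 6;  u_46 = 7
  u_47 = 0;  u_48 = 1;  u_49 = 6;  u_50 = 5;  u_51 = 3;  u_52 = 2
  u_53 = 0;  u_54 = 6;  u_55 = 7;  u_56 = 0;  u_57 = 5;  u_58 = 4
  u_59 = 3;  u_60 = 6;  u_61 = 7;  u_62 = 9;  u_63 = 8;  u_64 = 6
  u_65 = 8;  u_66 = 7;  u_67 = 4;  u_68 = 8;  u_69 = 10;  u_70 = 6
  u_71 = 9;  u_72 = 9;  u_73 = 4;  u_74 = 4;  u_75 = 0;  u_76 = 8
  u_77 = 9;  u_78 = 3;  u_79 = 8;  u_80 = 9;  u_81 = 6;  u_82 = 4
  u_83 = 4;  u_84 = 2;  u_85 = 8;  u_86 = 10;  u_87 = 1;  u_88 = 0
  u_89 = 8;  u_90 = 5;  u_91 = 6;  u_92 = 1;  u_93 = 8;  u_94 = 7
  u_95 = 6;  u_96 = 0;  u_97 = 0;  u_98 = 4;  u_99 = 2;  u_100 = 0
  u_101 = 5;  u_102 = 1;  u_103 = 1;  u_104 = 2;  u_105 = 2;  u_106 = 5
  u_107 = 6;  u_108 = 4;  u_109 = 10;  u_110 = 0;  u_111 = 0;  u_112 = 4
  u_113 = 2;  u_114 = 6;  u_115 = 0;  u_116 = 7;  u_117 = 9;  u_118 = 5
  u_119 = 9;  u_120 = 2;  u_121 = 0;  u_122 = 7;  u_123 = 1;  u_124 = 3
  u_125 = 1;  u_126 = 6;  u_127 = 9;  u_128 = 0;  u_129 = 9;  u_130 = 1
  u_131 = 5;  u_132 = 5;  u_133 = 4;  u_134 = 7;  u_135 = 8;  u_136 = 0
  u_137 = 7;  u_138 = 2;  u_139 = 5;  u_140 = 1;  u_141 = 10;  u_142 = 7
  u_143 = 10;  u_144 = 5;  u_145 = 10;  u_146 = 0;  u_147 = 6;  u_148 = 2
  u_149 = 7;  u_150 = 2;  u_151 = 3;  u_152 = 1;  u_153 = 2;  u_154 = 2
  u_155 = 0;  u_156 = 4;  u_157 = 2;  u_158 = 10;  u_159 = 7;  u_160 = 3
  u_161 = 10;  u_162 = 0;  u_163 = 6;  u_164 = 9;  u_165 = 0;  u_166 = 6
  u_167 = 2;  u_168 = 6;  u_169 = 5;  u_170 = 6;  u_171 = 0;  u_172 = 5
  u_173 = 1;  u_174 = 7;  u_175 = 3;  u_176 = 3;  u_177 = 8;  u_178 = 6
  u_179 = 3;  u_180 = 3;  u_181 = 2;  u_182 = 8;  u_183 = 9;  u_184 = 7
  u_185 = 10;  u_186 = 3;  u_187 = 5;  u_188 = 10;  u_189 = 8;  u_190 = 1
  u_191 = 3;  u_192 = 7;  u_193 = 2;  u_194 = 1;  u_195 = 5;  u_196 = 2
  u_197 = 5;  u_198 = 3;  u_199 = 3;  u_200 = 8;  u_201 = 8;  u_202 = 2
  u_203 = 2;  u_204 = 9;  u_205 = 5;  u_206 = 8;  u_207 = 8;  u_208 = 4
  u_209 = 7;  u_210 = 6;  u_211 = 10;  u_212 = 5;  u_213 = 3;  u_214 = 8
  u_215 = 7;  u_216 = 8;  u_217 = 0;  u_218 = 3;  u_219 = 4;  u_220 = 7
  u_221 = 9;  u_222 = 5;  u_223 = 9;  u_224 = 8;  u_225 = 6;  u_226 = 2
  u_227 = 9;  u_228 = 6;  u_229 = 8;  u_230 = 3;  u_231 = 3;  u_232 = 3
  u_233 = 0;  u_234 = 4;  u_235 = 6;  u_236 = 7;  u_237 = 0;  u_238 = 1
  u_239 = 6;  u_240 = 5;  u_241 = 3;  u_242 = 2;  u_243 = 0;  u_244 = 6
  u_245 = 7;  u_246 = 0;  u_247 = 5;  u_248 = 4;  u_249 = 3;  u_250 = 6
  u_251 = 7;  u_252 = 9;  u_253 = 8;  u_254 = 6;  u_255 = 8;  u_256 = 7
  u_257 = 4;  u_258 = 8;  u_259 = 10;  u_260 = 6;  u_261 = 9;  u_262 = 9
  u_263 = 4;  u_264 = 4;  u_265 = 0;  u_266 = 8;  u_267 = 9;  u_268 = 3
  u_269 = 8;  u_270 = 9;  u_271 = 6;  u_272 = 4;  u_273 = 4;  u_274 = 2
  u_275 = 8;  u_276 = 10;  u_277 = 1;  u_278 = 0;  u_279 = 8;  u_280 = 5
  u_281 = 6;  u_282 = 1;  u_283 = 8;  u_284 = 7;  u_285 = 6;  u_286 = 0
  u_287 = 0;  u_288 = 4;  u_289 = 2;  u_290 = 0;  u_291 = 5;  u_292 = 1
  u_293 = 1;  u_294 = 2;  u_295 = 2;  u_296 = 5;  u_297 = 6;  u_298 = 4
  u_299 = 10;  u_300 = 0;  u_301 = 0;  u_302 = 4;  u_303 = 2;  u_304 = 6
  u_305 = 0;  u_306 = 7;  u_307 = 9;  u_308 = 5;  u_309 = 9;  u_310 = 2
  u_311 = 0;  u_312 = 7;  u_313 = 1;  u_314 = 3;  u_315 = 1;  u_316 = 6
  u_317 = 9;  u_318 = 0;  u_319 = 9;  u_320 = 1;  u_321 = 5;  u_322 = 5
  u_323 = 4;  u_324 = 7;  u_325 = 8;  u_326 = 0;  u_327 = 7;  u_328 = 2
  u_329 = 5;  u_330 = 1;  u_331 = 10;  u_332 = 7;  u_333 = 10;  u_334 = 5
  u_335 = 10;  u_336 = 0;  u_337 = 6;  u_338 = 2;  u_339 = 7;  u_340 = 2
  u_341 = 3;  u_342 = 1;  u_343 = 2;  u_344 = 2;  u_345 = 0;  u_346 = 4
  u_347 = 2;  u_348 = 10;  u_349 = 7;  u_350 = 3;  u_351 = 10;  u_352 = 0
  u_353 = 6;  u_354 = 9;  u_355 = 0;  u_356 = 6;  u_357 = 2;  u_358 = 6
  u_359 = 5;  u_360 = 6;  u_361 = 0;  u_362 = 5;  u_363 = 1;  u_364 = 7
  u_365 = 3;  u_366 = 3;  u_367 = 8;  u_368 = 6;  u_369 = 3;  u_370 = 3
  u_371 = 2;  u_372 = 8;  u_373 = 9;  u_374 = 7;  u_375 = 10;  u_376 = 3
  u_377 = 5;  u_378 = 10
u_379 = 1·10 + 0·5 + 4·3 + 8·10 + 7·7 = 8
u_380 = 1·8 + 0·10 + 4·5 + 8·3 + 7·10 = 1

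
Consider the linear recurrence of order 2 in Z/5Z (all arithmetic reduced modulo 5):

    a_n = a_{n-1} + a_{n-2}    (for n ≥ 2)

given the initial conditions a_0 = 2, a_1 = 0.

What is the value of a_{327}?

1

a_2 = 1·0 + 1·2 = 2
a_3 = 1·2 + 1·0 = 2
a_4 = 1·2 + 1·2 = 4
a_5 = 1·4 + 1·2 = 1
a_6 = 1·1 + 1·4 = 0
a_7 = 1·0 + 1·1 = 1
a_8 = 1·1 + 1·0 = 1
a_9 = 1·1 + 1·1 = 2
a_10 = 1·2 + 1·1 = 3
a_11 = 1·3 + 1·2 = 0
a_12 = 1·0 + 1·3 = 3
a_13 = 1·3 + 1·0 = 3
a_14 = 1·3 + 1·3 = 1
a_15 = 1·1 + 1·3 = 4
a_16 = 1·4 + 1·1 = 0
a_17 = 1·0 + 1·4 = 4
a_18 = 1·4 + 1·0 = 4
a_19 = 1·4 + 1·4 = 3
a_20 = 1·3 + 1·4 = 2
a_21 = 1·2 + 1·3 = 0
(a_20, a_21) = (2, 0) = (a_0, a_1), so the sequence has period 20.
327 ≡ 7 (mod 20), hence a_327 = a_7 = 1.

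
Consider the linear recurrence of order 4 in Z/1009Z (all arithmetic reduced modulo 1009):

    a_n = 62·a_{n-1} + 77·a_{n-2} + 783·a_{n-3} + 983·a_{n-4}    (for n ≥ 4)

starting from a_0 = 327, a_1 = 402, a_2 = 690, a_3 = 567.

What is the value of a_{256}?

274

a_4 = 62·567 + 77·690 + 783·402 + 983·327 = 29
a_5 = 62·29 + 77·567 + 783·690 + 983·402 = 145
a_6 = 62·145 + 77·29 + 783·567 + 983·690 = 347
a_7 = 62·347 + 77·145 + 783·29 + 983·567 = 284
a_8 = 62·284 + 77·347 + 783·145 + 983·29 = 713
a_9 = 62·713 + 77·284 + 783·347 + 983·145 = 26
Continuing the recurrence:
  a_10 = 460;  a_11 = 233;  a_12 = 227;  a_13 = 27;  a_14 = 949;  a_15 = 530
  a_16 = 92;  a_17 = 850;  a_18 = 86;  a_19 = 895;  a_20 = 808;  a_21 = 791
  a_22 = 589;  a_23 = 519;  a_24 = 855;  a_25 = 842;  a_26 = 566;  a_27 = 156
  a_28 = 154;  a_29 = 904;  a_30 = 781;  a_31 = 468;  a_32 = 916;  a_33 = 781
  a_34 = 952;  a_35 = 877;  a_36 = 4;  a_37 = 822;  a_38 = 857;  a_39 = 903
  a_40 = 675;  a_41 = 254;  a_42 = 785;  a_43 = 163;  a_44 = 642;  a_45 = 520
  a_46 = 210;  a_47 = 594;  a_48 = 515;  a_49 = 544;  a_50 = 273;  a_51 = 637
  a_52 = 865;  a_53 = 603;  a_54 = 354;  a_55 = 614;  a_56 = 395;  a_57 = 302
  a_58 = 53;  a_59 = 8;  a_60 = 721;  a_61 = 263;  a_62 = 25;  a_63 = 916
  a_64 = 713;  a_65 = 341;  a_66 = 556;  a_67 = 891;  a_68 = 432;  a_69 = 220
  a_70 = 594;  a_71 = 573;  a_72 = 132;  a_73 = 124;  a_74 = 44;  a_75 = 843
  a_76 = 991;  a_77 = 177;  a_78 = 555;  a_79 = 928;  a_80 = 197;  a_81 = 52
  a_82 = 71;  a_83 = 296;  a_84 = 891;  a_85 = 96;  a_86 = 772;  a_87 = 571
  a_88 = 543;  a_89 = 556;  a_90 = 822;  a_91 = 608;  a_92 = 567;  a_93 = 804
  a_94 = 312;  a_95 = 869;  a_96 = 518;  a_97 = 550;  a_98 = 650;  a_99 = 501
  a_100 = 857;  a_101 = 132;  a_102 = 551;  a_103 = 67;  a_104 = 521;  a_105 = 313
  a_106 = 794;  a_107 = 255;  a_108 = 736;  a_109 = 783;  a_110 = 710;  a_111 = 966
  a_112 = 197;  a_113 = 624;  a_114 = 719;  a_115 = 790;  a_116 = 575;  a_117 = 500
  a_118 = 130;  a_119 = 1006;  a_120 = 936;  a_121 = 286;  a_122 = 328;  a_123 = 412
  a_124 = 170;  a_125 = 51;  a_126 = 377;  a_127 = 367;  a_128 = 522;  a_129 = 329
  a_130 = 136;  a_131 = 88;  a_132 = 650;  a_133 = 723;  a_134 = 822;  a_135 = 834
  a_136 = 289;  a_137 = 664;  a_138 = 879;  a_139 = 466;  a_140 = 546;  a_141 = 121
  a_142 = 76;  a_143 = 606;  a_144 = 873;  a_145 = 755;  a_146 = 324;  a_147 = 375
  a_148 = 166;  a_149 = 799;  a_150 = 425;  a_151 = 247;  a_152 = 373;  a_153 = 996
  a_154 = 394;  a_155 = 310;  a_156 = 420;  a_157 = 555;  a_158 = 572;  a_159 = 444
  a_160 = 807;  a_161 = 51;  a_162 = 535;  a_163 = 575;  a_164 = 950;  a_165 = 110
  a_166 = 686;  a_167 = 954;  a_168 = 861;  a_169 = 223;  a_170 = 51;  a_171 = 725
  a_172 = 309;  a_173 = 146;  a_174 = 857;  a_175 = 917;  a_176 = 84;  a_177 = 428
  a_178 = 235;  a_179 = 664;  a_180 = 711;  a_181 = 702;  a_182 = 619;  a_183 = 247
  a_184 = 865;  a_185 = 268;  a_186 = 206;  a_187 = 1008;  a_188 = 345;  a_189 = 77
  a_190 = 984;  a_191 = 92;  a_192 = 614;  a_193 = 368;  a_194 = 511;  a_195 = 591
  a_196 = 64;  a_197 = 96;  a_198 = 243;  a_199 = 700;  a_200 = 409;  a_201 = 655
  a_202 = 413;  a_203 = 722;  a_204 = 639;  a_205 = 988;  a_206 = 116;  a_207 = 802
  a_208 = 374;  a_209 = 750;  a_210 = 2;  a_211 = 930;  a_212 = 679;  a_213 = 928
  a_214 = 487;  a_215 = 700;  a_216 = 831;  a_217 = 493;  a_218 = 375;  a_219 = 501
  a_220 = 570;  a_221 = 565;  a_222 = 340;  a_223 = 432;  a_224 = 255;  a_225 = 931
  a_226 = 146;  a_227 = 778;  a_228 = 855;  a_229 = 219;  a_230 = 689;  a_231 = 500
  a_232 = 221;  a_233 = 775;  a_234 = 747;  a_235 = 665;  a_236 = 591;  a_237 = 784
  a_238 = 78;  a_239 = 113;  a_240 = 64;  a_241 = 891;  a_242 = 316;  a_243 = 167
  a_244 = 159;  a_245 = 783;  a_246 = 705;  a_247 = 158;  a_248 = 33;  a_249 = 0
  a_250 = 971;  a_251 = 204;  a_252 = 792;  a_253 = 752;  a_254 = 943
a_255 = 62·943 + 77·752 + 783·792 + 983·204 = 686
a_256 = 62·686 + 77·943 + 783·752 + 983·792 = 274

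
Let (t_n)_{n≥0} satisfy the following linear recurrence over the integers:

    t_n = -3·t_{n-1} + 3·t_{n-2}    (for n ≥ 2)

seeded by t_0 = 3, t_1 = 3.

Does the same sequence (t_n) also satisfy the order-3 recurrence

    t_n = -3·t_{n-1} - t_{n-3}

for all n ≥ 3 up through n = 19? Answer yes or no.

no

Terms t_0..t_19: 3, 3, 0, 9, -27, 108, -405, 1539, -5832, 22113, -83835, 317844, -1205037, 4568643, -17321040, 65669049, -248970267, 943917948, -3578664645, 13567747779
n=3: candidate gives -3, actual t_3 = 9 ✗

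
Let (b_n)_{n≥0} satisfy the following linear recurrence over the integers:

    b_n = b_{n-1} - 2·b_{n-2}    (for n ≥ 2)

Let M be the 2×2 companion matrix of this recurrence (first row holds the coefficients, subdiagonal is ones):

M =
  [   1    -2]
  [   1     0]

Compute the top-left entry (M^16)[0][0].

(M^16)[0][0] is the top entry after applying M 16 times to the unit state (1, 0). Equivalently it is h_{17} for the auxiliary sequence (h_n) obeying the same recurrence with h_1 = 1 and h_i = 0 for 0 ≤ i < 1:
h_2 = 1·1 + -2·0 = 1
h_3 = 1·1 + -2·1 = -1
h_4 = 1·-1 + -2·1 = -3
h_5 = 1·-3 + -2·-1 = -1
h_6 = 1·-1 + -2·-3 = 5
h_7 = 1·5 + -2·-1 = 7
h_8 = 1·7 + -2·5 = -3
h_9 = 1·-3 + -2·7 = -17
h_10 = 1·-17 + -2·-3 = -11
h_11 = 1·-11 + -2·-17 = 23
h_12 = 1·23 + -2·-11 = 45
h_13 = 1·45 + -2·23 = -1
h_14 = 1·-1 + -2·45 = -91
h_15 = 1·-91 + -2·-1 = -89
h_16 = 1·-89 + -2·-91 = 93
h_17 = 1·93 + -2·-89 = 271

271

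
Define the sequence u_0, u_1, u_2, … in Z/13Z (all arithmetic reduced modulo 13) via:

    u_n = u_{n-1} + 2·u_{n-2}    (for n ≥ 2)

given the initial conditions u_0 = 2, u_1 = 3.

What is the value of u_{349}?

u_2 = 1·3 + 2·2 = 7
u_3 = 1·7 + 2·3 = 0
u_4 = 1·0 + 2·7 = 1
u_5 = 1·1 + 2·0 = 1
u_6 = 1·1 + 2·1 = 3
u_7 = 1·3 + 2·1 = 5
u_8 = 1·5 + 2·3 = 11
u_9 = 1·11 + 2·5 = 8
u_10 = 1·8 + 2·11 = 4
u_11 = 1·4 + 2·8 = 7
u_12 = 1·7 + 2·4 = 2
u_13 = 1·2 + 2·7 = 3
(u_12, u_13) = (2, 3) = (u_0, u_1), so the sequence has period 12.
349 ≡ 1 (mod 12), hence u_349 = u_1 = 3.

3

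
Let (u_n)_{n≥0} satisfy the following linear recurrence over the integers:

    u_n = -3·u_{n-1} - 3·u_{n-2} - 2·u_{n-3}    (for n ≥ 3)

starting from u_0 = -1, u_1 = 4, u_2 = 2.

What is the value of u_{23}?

-13981018

u_3 = -3·2 + -3·4 + -2·-1 = -16
u_4 = -3·-16 + -3·2 + -2·4 = 34
u_5 = -3·34 + -3·-16 + -2·2 = -58
u_6 = -3·-58 + -3·34 + -2·-16 = 104
u_7 = -3·104 + -3·-58 + -2·34 = -206
u_8 = -3·-206 + -3·104 + -2·-58 = 422
u_9 = -3·422 + -3·-206 + -2·104 = -856
u_10 = -3·-856 + -3·422 + -2·-206 = 1714
u_11 = -3·1714 + -3·-856 + -2·422 = -3418
u_12 = -3·-3418 + -3·1714 + -2·-856 = 6824
u_13 = -3·6824 + -3·-3418 + -2·1714 = -13646
u_14 = -3·-13646 + -3·6824 + -2·-3418 = 27302
u_15 = -3·27302 + -3·-13646 + -2·6824 = -54616
u_16 = -3·-54616 + -3·27302 + -2·-13646 = 109234
u_17 = -3·109234 + -3·-54616 + -2·27302 = -218458
u_18 = -3·-218458 + -3·109234 + -2·-54616 = 436904
u_19 = -3·436904 + -3·-218458 + -2·109234 = -873806
u_20 = -3·-873806 + -3·436904 + -2·-218458 = 1747622
u_21 = -3·1747622 + -3·-873806 + -2·436904 = -3495256
u_22 = -3·-3495256 + -3·1747622 + -2·-873806 = 6990514
u_23 = -3·6990514 + -3·-3495256 + -2·1747622 = -13981018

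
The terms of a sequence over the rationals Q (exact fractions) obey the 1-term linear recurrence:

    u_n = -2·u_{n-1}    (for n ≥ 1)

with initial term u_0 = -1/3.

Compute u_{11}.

2048/3

u_1 = -2·-1/3 = 2/3
u_2 = -2·2/3 = -4/3
u_3 = -2·-4/3 = 8/3
u_4 = -2·8/3 = -16/3
u_5 = -2·-16/3 = 32/3
u_6 = -2·32/3 = -64/3
u_7 = -2·-64/3 = 128/3
u_8 = -2·128/3 = -256/3
u_9 = -2·-256/3 = 512/3
u_10 = -2·512/3 = -1024/3
u_11 = -2·-1024/3 = 2048/3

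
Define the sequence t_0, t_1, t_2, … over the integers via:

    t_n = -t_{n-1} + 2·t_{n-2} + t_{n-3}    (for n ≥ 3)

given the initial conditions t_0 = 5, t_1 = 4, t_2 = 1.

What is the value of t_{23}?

918289

t_3 = -1·1 + 2·4 + 1·5 = 12
t_4 = -1·12 + 2·1 + 1·4 = -6
t_5 = -1·-6 + 2·12 + 1·1 = 31
t_6 = -1·31 + 2·-6 + 1·12 = -31
t_7 = -1·-31 + 2·31 + 1·-6 = 87
t_8 = -1·87 + 2·-31 + 1·31 = -118
t_9 = -1·-118 + 2·87 + 1·-31 = 261
t_10 = -1·261 + 2·-118 + 1·87 = -410
t_11 = -1·-410 + 2·261 + 1·-118 = 814
t_12 = -1·814 + 2·-410 + 1·261 = -1373
t_13 = -1·-1373 + 2·814 + 1·-410 = 2591
t_14 = -1·2591 + 2·-1373 + 1·814 = -4523
t_15 = -1·-4523 + 2·2591 + 1·-1373 = 8332
t_16 = -1·8332 + 2·-4523 + 1·2591 = -14787
t_17 = -1·-14787 + 2·8332 + 1·-4523 = 26928
t_18 = -1·26928 + 2·-14787 + 1·8332 = -48170
t_19 = -1·-48170 + 2·26928 + 1·-14787 = 87239
t_20 = -1·87239 + 2·-48170 + 1·26928 = -156651
t_21 = -1·-156651 + 2·87239 + 1·-48170 = 282959
t_22 = -1·282959 + 2·-156651 + 1·87239 = -509022
t_23 = -1·-509022 + 2·282959 + 1·-156651 = 918289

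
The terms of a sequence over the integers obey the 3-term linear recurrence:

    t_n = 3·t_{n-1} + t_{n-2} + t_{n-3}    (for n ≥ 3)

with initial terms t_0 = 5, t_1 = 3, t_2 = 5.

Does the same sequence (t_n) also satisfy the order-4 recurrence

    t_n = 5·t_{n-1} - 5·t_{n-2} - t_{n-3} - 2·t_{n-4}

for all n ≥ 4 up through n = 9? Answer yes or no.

yes

Terms t_0..t_9: 5, 3, 5, 23, 77, 259, 877, 2967, 10037, 33955
n=4: candidate gives 77, actual t_4 = 77 ✓
n=5: candidate gives 259, actual t_5 = 259 ✓
n=6: candidate gives 877, actual t_6 = 877 ✓
n=7: candidate gives 2967, actual t_7 = 2967 ✓
n=8: candidate gives 10037, actual t_8 = 10037 ✓
n=9: candidate gives 33955, actual t_9 = 33955 ✓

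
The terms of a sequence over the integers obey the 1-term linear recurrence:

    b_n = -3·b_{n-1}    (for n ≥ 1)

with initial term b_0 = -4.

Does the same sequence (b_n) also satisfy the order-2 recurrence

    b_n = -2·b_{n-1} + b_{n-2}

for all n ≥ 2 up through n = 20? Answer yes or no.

Terms b_0..b_20: -4, 12, -36, 108, -324, 972, -2916, 8748, -26244, 78732, -236196, 708588, -2125764, 6377292, -19131876, 57395628, -172186884, 516560652, -1549681956, 4649045868, -13947137604
n=2: candidate gives -28, actual b_2 = -36 ✗

no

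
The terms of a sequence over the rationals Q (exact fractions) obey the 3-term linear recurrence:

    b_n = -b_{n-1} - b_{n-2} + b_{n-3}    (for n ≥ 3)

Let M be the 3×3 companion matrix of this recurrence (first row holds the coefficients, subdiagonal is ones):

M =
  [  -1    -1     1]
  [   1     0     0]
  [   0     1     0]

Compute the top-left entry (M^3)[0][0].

2

(M^3)[0][0] is the top entry after applying M 3 times to the unit state (1, 0, 0). Equivalently it is h_{5} for the auxiliary sequence (h_n) obeying the same recurrence with h_2 = 1 and h_i = 0 for 0 ≤ i < 2:
h_3 = -1·1 + -1·0 + 1·0 = -1
h_4 = -1·-1 + -1·1 + 1·0 = 0
h_5 = -1·0 + -1·-1 + 1·1 = 2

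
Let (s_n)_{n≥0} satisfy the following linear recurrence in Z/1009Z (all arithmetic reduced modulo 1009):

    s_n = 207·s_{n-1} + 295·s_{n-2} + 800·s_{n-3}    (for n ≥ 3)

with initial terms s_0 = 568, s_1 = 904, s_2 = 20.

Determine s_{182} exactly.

936

s_3 = 207·20 + 295·904 + 800·568 = 758
s_4 = 207·758 + 295·20 + 800·904 = 104
s_5 = 207·104 + 295·758 + 800·20 = 816
s_6 = 207·816 + 295·104 + 800·758 = 810
s_7 = 207·810 + 295·816 + 800·104 = 207
s_8 = 207·207 + 295·810 + 800·816 = 265
Continuing the recurrence:
  s_9 = 107;  s_10 = 557;  s_11 = 669;  s_12 = 942;  s_13 = 479;  s_14 = 107
  s_15 = 882;  s_16 = 11;  s_17 = 971;  s_18 = 733;  s_19 = 998;  s_20 = 929
  s_21 = 546;  s_22 = 911;  s_23 = 100;  s_24 = 774;  s_25 = 328;  s_26 = 878
  s_27 = 705;  s_28 = 396;  s_29 = 500;  s_30 = 327;  s_31 = 246;  s_32 = 509
  s_33 = 618;  s_34 = 651;  s_35 = 814;  s_36 = 320;  s_37 = 799;  s_38 = 875
  s_39 = 836;  s_40 = 837;  s_41 = 898;  s_42 = 782;  s_43 = 610;  s_44 = 775
  s_45 = 362;  s_46 = 503;  s_47 = 504;  s_48 = 480;  s_49 = 644;  s_50 = 60
  s_51 = 171;  s_52 = 230;  s_53 = 759;  s_54 = 541;  s_55 = 257;  s_56 = 686
  s_57 = 821;  s_58 = 769;  s_59 = 709;  s_60 = 229;  s_61 = 991;  s_62 = 404
  s_63 = 187;  s_64 = 211;  s_65 = 280;  s_66 = 402;  s_67 = 635;  s_68 = 814
  s_69 = 384;  s_70 = 238;  s_71 = 492;  s_72 = 988;  s_73 = 241;  s_74 = 395
  s_75 = 854;  s_76 = 774;  s_77 = 659;  s_78 = 601;  s_79 = 651;  s_80 = 773
  s_81 = 431;  s_82 = 582;  s_83 = 297;  s_84 = 821;  s_85 = 718;  s_86 = 823
  s_87 = 710;  s_88 = 560;  s_89 = 1004;  s_90 = 640;  s_91 = 848;  s_92 = 123
  s_93 = 601;  s_94 = 613;  s_95 = 1004;  s_96 = 714;  s_97 = 44;  s_98 = 821
  s_99 = 404;  s_100 = 810;  s_101 = 235;  s_102 = 350;  s_103 = 737;  s_104 = 858
  s_105 = 0;  s_106 = 195;  s_107 = 285;  s_108 = 485;  s_109 = 437;  s_110 = 421
  s_111 = 680;  s_112 = 74;  s_113 = 795;  s_114 = 888;  s_115 = 284;  s_116 = 216
  s_117 = 413;  s_118 = 54;  s_119 = 86;  s_120 = 892;  s_121 = 964;  s_122 = 754
  s_123 = 771;  s_124 = 949;  s_125 = 935;  s_126 = 580;  s_127 = 789;  s_128 = 775
  s_129 = 539;  s_130 = 740;  s_131 = 878;  s_132 = 839;  s_133 = 548;  s_134 = 864
  s_135 = 690;  s_136 = 658;  s_137 = 767;  s_138 = 815;  s_139 = 153;  s_140 = 803
  s_141 = 661;  s_142 = 693;  s_143 = 98;  s_144 = 807;  s_145 = 672;  s_146 = 510
  s_147 = 950;  s_148 = 816;  s_149 = 521;  s_150 = 685;  s_151 = 839;  s_152 = 483
  s_153 = 503;  s_154 = 625;  s_155 = 238;  s_156 = 371;  s_157 = 238;  s_158 = 1006
  s_159 = 122;  s_160 = 861;  s_161 = 936;  s_162 = 487;  s_163 = 225;  s_164 = 670
  s_165 = 364;  s_166 = 966;  s_167 = 827;  s_168 = 699;  s_169 = 99;  s_170 = 378
  s_171 = 711;  s_172 = 881;  s_173 = 320;  s_174 = 961;  s_175 = 226;  s_176 = 48
  s_177 = 873;  s_178 = 323;  s_179 = 565;  s_180 = 522
s_181 = 207·522 + 295·565 + 800·323 = 377
s_182 = 207·377 + 295·522 + 800·565 = 936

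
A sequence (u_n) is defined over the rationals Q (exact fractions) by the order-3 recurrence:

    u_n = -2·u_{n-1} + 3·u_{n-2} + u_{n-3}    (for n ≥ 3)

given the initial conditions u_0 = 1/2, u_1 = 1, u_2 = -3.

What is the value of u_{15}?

3477485

u_3 = -2·-3 + 3·1 + 1·1/2 = 19/2
u_4 = -2·19/2 + 3·-3 + 1·1 = -27
u_5 = -2·-27 + 3·19/2 + 1·-3 = 159/2
u_6 = -2·159/2 + 3·-27 + 1·19/2 = -461/2
u_7 = -2·-461/2 + 3·159/2 + 1·-27 = 1345/2
u_8 = -2·1345/2 + 3·-461/2 + 1·159/2 = -1957
u_9 = -2·-1957 + 3·1345/2 + 1·-461/2 = 5701
u_10 = -2·5701 + 3·-1957 + 1·1345/2 = -33201/2
u_11 = -2·-33201/2 + 3·5701 + 1·-1957 = 48347
u_12 = -2·48347 + 3·-33201/2 + 1·5701 = -281589/2
u_13 = -2·-281589/2 + 3·48347 + 1·-33201/2 = 820059/2
u_14 = -2·820059/2 + 3·-281589/2 + 1·48347 = -2388191/2
u_15 = -2·-2388191/2 + 3·820059/2 + 1·-281589/2 = 3477485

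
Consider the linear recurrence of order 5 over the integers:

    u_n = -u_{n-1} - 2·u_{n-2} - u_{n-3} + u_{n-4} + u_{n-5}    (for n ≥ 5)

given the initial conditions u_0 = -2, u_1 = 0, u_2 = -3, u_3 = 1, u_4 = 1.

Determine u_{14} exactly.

u_5 = -1·1 + -2·1 + -1·-3 + 1·0 + 1·-2 = -2
u_6 = -1·-2 + -2·1 + -1·1 + 1·-3 + 1·0 = -4
u_7 = -1·-4 + -2·-2 + -1·1 + 1·1 + 1·-3 = 5
u_8 = -1·5 + -2·-4 + -1·-2 + 1·1 + 1·1 = 7
u_9 = -1·7 + -2·5 + -1·-4 + 1·-2 + 1·1 = -14
u_10 = -1·-14 + -2·7 + -1·5 + 1·-4 + 1·-2 = -11
u_11 = -1·-11 + -2·-14 + -1·7 + 1·5 + 1·-4 = 33
u_12 = -1·33 + -2·-11 + -1·-14 + 1·7 + 1·5 = 15
u_13 = -1·15 + -2·33 + -1·-11 + 1·-14 + 1·7 = -77
u_14 = -1·-77 + -2·15 + -1·33 + 1·-11 + 1·-14 = -11

-11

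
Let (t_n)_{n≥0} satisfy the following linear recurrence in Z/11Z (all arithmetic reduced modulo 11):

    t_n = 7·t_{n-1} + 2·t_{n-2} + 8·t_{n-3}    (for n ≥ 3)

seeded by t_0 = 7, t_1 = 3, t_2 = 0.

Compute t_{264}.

7

t_3 = 7·0 + 2·3 + 8·7 = 7
t_4 = 7·7 + 2·0 + 8·3 = 7
t_5 = 7·7 + 2·7 + 8·0 = 8
t_6 = 7·8 + 2·7 + 8·7 = 5
t_7 = 7·5 + 2·8 + 8·7 = 8
t_8 = 7·8 + 2·5 + 8·8 = 9
t_9 = 7·9 + 2·8 + 8·5 = 9
t_10 = 7·9 + 2·9 + 8·8 = 2
t_11 = 7·2 + 2·9 + 8·9 = 5
t_12 = 7·5 + 2·2 + 8·9 = 1
t_13 = 7·1 + 2·5 + 8·2 = 0
t_14 = 7·0 + 2·1 + 8·5 = 9
t_15 = 7·9 + 2·0 + 8·1 = 5
t_16 = 7·5 + 2·9 + 8·0 = 9
t_17 = 7·9 + 2·5 + 8·9 = 2
t_18 = 7·2 + 2·9 + 8·5 = 6
t_19 = 7·6 + 2·2 + 8·9 = 8
t_20 = 7·8 + 2·6 + 8·2 = 7
t_21 = 7·7 + 2·8 + 8·6 = 3
t_22 = 7·3 + 2·7 + 8·8 = 0
(t_20, t_21, t_22) = (7, 3, 0) = (t_0, t_1, t_2), so the sequence has period 20.
264 ≡ 4 (mod 20), hence t_264 = t_4 = 7.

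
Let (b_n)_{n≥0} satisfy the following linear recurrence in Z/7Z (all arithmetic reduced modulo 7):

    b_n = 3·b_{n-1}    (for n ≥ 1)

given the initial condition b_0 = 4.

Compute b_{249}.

b_1 = 3·4 = 5
b_2 = 3·5 = 1
b_3 = 3·1 = 3
b_4 = 3·3 = 2
b_5 = 3·2 = 6
b_6 = 3·6 = 4
(b_6) = (4) = (b_0), so the sequence has period 6.
249 ≡ 3 (mod 6), hence b_249 = b_3 = 3.

3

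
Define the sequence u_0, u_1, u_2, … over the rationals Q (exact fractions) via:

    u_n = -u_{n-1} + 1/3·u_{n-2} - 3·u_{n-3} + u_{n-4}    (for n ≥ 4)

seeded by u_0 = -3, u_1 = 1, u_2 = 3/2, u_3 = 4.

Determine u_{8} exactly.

-850/9

u_4 = -1·4 + 1/3·3/2 + -3·1 + 1·-3 = -19/2
u_5 = -1·-19/2 + 1/3·4 + -3·3/2 + 1·1 = 22/3
u_6 = -1·22/3 + 1/3·-19/2 + -3·4 + 1·3/2 = -21
u_7 = -1·-21 + 1/3·22/3 + -3·-19/2 + 1·4 = 1007/18
u_8 = -1·1007/18 + 1/3·-21 + -3·22/3 + 1·-19/2 = -850/9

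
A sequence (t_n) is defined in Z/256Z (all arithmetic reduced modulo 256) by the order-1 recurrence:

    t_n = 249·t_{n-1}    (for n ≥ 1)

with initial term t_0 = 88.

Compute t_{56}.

88

t_1 = 249·88 = 152
t_2 = 249·152 = 216
t_3 = 249·216 = 24
t_4 = 249·24 = 88
(t_4) = (88) = (t_0), so the sequence has period 4.
56 ≡ 0 (mod 4), hence t_56 = t_0 = 88.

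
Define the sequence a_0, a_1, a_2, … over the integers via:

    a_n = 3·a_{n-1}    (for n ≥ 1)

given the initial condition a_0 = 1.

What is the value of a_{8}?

a_1 = 3·1 = 3
a_2 = 3·3 = 9
a_3 = 3·9 = 27
a_4 = 3·27 = 81
a_5 = 3·81 = 243
a_6 = 3·243 = 729
a_7 = 3·729 = 2187
a_8 = 3·2187 = 6561

6561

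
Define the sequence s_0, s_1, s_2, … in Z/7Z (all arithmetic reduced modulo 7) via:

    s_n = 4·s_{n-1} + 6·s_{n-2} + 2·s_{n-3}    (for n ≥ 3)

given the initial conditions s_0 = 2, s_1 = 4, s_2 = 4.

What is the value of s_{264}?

s_3 = 4·4 + 6·4 + 2·2 = 2
s_4 = 4·2 + 6·4 + 2·4 = 5
s_5 = 4·5 + 6·2 + 2·4 = 5
s_6 = 4·5 + 6·5 + 2·2 = 5
s_7 = 4·5 + 6·5 + 2·5 = 4
s_8 = 4·4 + 6·5 + 2·5 = 0
s_9 = 4·0 + 6·4 + 2·5 = 6
s_10 = 4·6 + 6·0 + 2·4 = 4
s_11 = 4·4 + 6·6 + 2·0 = 3
s_12 = 4·3 + 6·4 + 2·6 = 6
s_13 = 4·6 + 6·3 + 2·4 = 1
s_14 = 4·1 + 6·6 + 2·3 = 4
s_15 = 4·4 + 6·1 + 2·6 = 6
s_16 = 4·6 + 6·4 + 2·1 = 1
s_17 = 4·1 + 6·6 + 2·4 = 6
s_18 = 4·6 + 6·1 + 2·6 = 0
s_19 = 4·0 + 6·6 + 2·1 = 3
s_20 = 4·3 + 6·0 + 2·6 = 3
s_21 = 4·3 + 6·3 + 2·0 = 2
s_22 = 4·2 + 6·3 + 2·3 = 4
s_23 = 4·4 + 6·2 + 2·3 = 6
s_24 = 4·6 + 6·4 + 2·2 = 3
s_25 = 4·3 + 6·6 + 2·4 = 0
s_26 = 4·0 + 6·3 + 2·6 = 2
s_27 = 4·2 + 6·0 + 2·3 = 0
s_28 = 4·0 + 6·2 + 2·0 = 5
s_29 = 4·5 + 6·0 + 2·2 = 3
s_30 = 4·3 + 6·5 + 2·0 = 0
s_31 = 4·0 + 6·3 + 2·5 = 0
s_32 = 4·0 + 6·0 + 2·3 = 6
s_33 = 4·6 + 6·0 + 2·0 = 3
s_34 = 4·3 + 6·6 + 2·0 = 6
s_35 = 4·6 + 6·3 + 2·6 = 5
s_36 = 4·5 + 6·6 + 2·3 = 6
s_37 = 4·6 + 6·5 + 2·6 = 3
s_38 = 4·3 + 6·6 + 2·5 = 2
s_39 = 4·2 + 6·3 + 2·6 = 3
s_40 = 4·3 + 6·2 + 2·3 = 2
s_41 = 4·2 + 6·3 + 2·2 = 2
s_42 = 4·2 + 6·2 + 2·3 = 5
s_43 = 4·5 + 6·2 + 2·2 = 1
s_44 = 4·1 + 6·5 + 2·2 = 3
s_45 = 4·3 + 6·1 + 2·5 = 0
s_46 = 4·0 + 6·3 + 2·1 = 6
s_47 = 4·6 + 6·0 + 2·3 = 2
s_48 = 4·2 + 6·6 + 2·0 = 2
s_49 = 4·2 + 6·2 + 2·6 = 4
s_50 = 4·4 + 6·2 + 2·2 = 4
(s_48, s_49, s_50) = (2, 4, 4) = (s_0, s_1, s_2), so the sequence has period 48.
264 ≡ 24 (mod 48), hence s_264 = s_24 = 3.

3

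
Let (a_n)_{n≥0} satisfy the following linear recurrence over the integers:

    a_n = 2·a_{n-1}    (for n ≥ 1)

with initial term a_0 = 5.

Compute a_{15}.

a_1 = 2·5 = 10
a_2 = 2·10 = 20
a_3 = 2·20 = 40
a_4 = 2·40 = 80
a_5 = 2·80 = 160
a_6 = 2·160 = 320
a_7 = 2·320 = 640
a_8 = 2·640 = 1280
a_9 = 2·1280 = 2560
a_10 = 2·2560 = 5120
a_11 = 2·5120 = 10240
a_12 = 2·10240 = 20480
a_13 = 2·20480 = 40960
a_14 = 2·40960 = 81920
a_15 = 2·81920 = 163840

163840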